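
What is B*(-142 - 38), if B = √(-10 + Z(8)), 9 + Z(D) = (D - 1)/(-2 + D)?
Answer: -30*I*√642 ≈ -760.13*I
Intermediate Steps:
Z(D) = -9 + (-1 + D)/(-2 + D) (Z(D) = -9 + (D - 1)/(-2 + D) = -9 + (-1 + D)/(-2 + D))
B = I*√642/6 (B = √(-10 + (17 - 8*8)/(-2 + 8)) = √(-10 + (17 - 64)/6) = √(-10 + (⅙)*(-47)) = √(-10 - 47/6) = √(-107/6) = I*√642/6 ≈ 4.223*I)
B*(-142 - 38) = (I*√642/6)*(-142 - 38) = (I*√642/6)*(-180) = -30*I*√642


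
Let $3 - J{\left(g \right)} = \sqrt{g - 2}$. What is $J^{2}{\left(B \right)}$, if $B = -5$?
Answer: $\left(3 - i \sqrt{7}\right)^{2} \approx 2.0 - 15.875 i$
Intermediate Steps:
$J{\left(g \right)} = 3 - \sqrt{-2 + g}$ ($J{\left(g \right)} = 3 - \sqrt{g - 2} = 3 - \sqrt{-2 + g}$)
$J^{2}{\left(B \right)} = \left(3 - \sqrt{-2 - 5}\right)^{2} = \left(3 - \sqrt{-7}\right)^{2} = \left(3 - i \sqrt{7}\right)^{2}$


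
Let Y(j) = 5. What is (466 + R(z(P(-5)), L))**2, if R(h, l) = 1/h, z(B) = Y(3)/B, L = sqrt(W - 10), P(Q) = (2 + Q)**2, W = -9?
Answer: 5470921/25 ≈ 2.1884e+5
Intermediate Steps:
L = I*sqrt(19) (L = sqrt(-9 - 10) = sqrt(-19) = I*sqrt(19) ≈ 4.3589*I)
z(B) = 5/B
(466 + R(z(P(-5)), L))**2 = (466 + 1/(5/((2 - 5)**2)))**2 = (466 + 1/(5/((-3)**2)))**2 = (466 + 1/(5/9))**2 = (466 + 9/5)**2 = (2339/5)**2 = 5470921/25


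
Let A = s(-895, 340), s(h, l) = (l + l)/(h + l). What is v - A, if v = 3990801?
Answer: 442979047/111 ≈ 3.9908e+6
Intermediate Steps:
s(h, l) = 2*l/(h + l) (s(h, l) = (2*l)/(h + l) = 2*l/(h + l))
A = -136/111 (A = 2*340/(-895 + 340) = 2*340/(-555) = 2*340*(-1/555) = -136/111 ≈ -1.2252)
v - A = 3990801 - 1*(-136/111) = 3990801 + 136/111 = 442979047/111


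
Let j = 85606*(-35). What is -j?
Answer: 2996210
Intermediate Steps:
j = -2996210
-j = -1*(-2996210) = 2996210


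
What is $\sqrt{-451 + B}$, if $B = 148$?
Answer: $i \sqrt{303} \approx 17.407 i$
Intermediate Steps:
$\sqrt{-451 + B} = \sqrt{-451 + 148} = \sqrt{-303} = i \sqrt{303}$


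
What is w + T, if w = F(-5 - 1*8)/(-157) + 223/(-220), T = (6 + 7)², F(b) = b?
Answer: 5805109/34540 ≈ 168.07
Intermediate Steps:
T = 169 (T = 13² = 169)
w = -32151/34540 (w = (-5 - 1*8)/(-157) + 223/(-220) = (-5 - 8)*(-1/157) + 223*(-1/220) = -13*(-1/157) - 223/220 = 13/157 - 223/220 = -32151/34540 ≈ -0.93083)
w + T = -32151/34540 + 169 = 5805109/34540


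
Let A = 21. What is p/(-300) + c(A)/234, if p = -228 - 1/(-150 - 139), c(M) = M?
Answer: 957733/1127100 ≈ 0.84973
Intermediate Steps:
p = -65891/289 (p = -228 - 1/(-289) = -228 - 1*(-1/289) = -228 + 1/289 = -65891/289 ≈ -228.00)
p/(-300) + c(A)/234 = -65891/289/(-300) + 21/234 = -65891/289*(-1/300) + 21*(1/234) = 65891/86700 + 7/78 = 957733/1127100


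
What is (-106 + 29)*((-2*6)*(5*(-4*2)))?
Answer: -36960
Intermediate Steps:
(-106 + 29)*((-2*6)*(5*(-4*2))) = -(-924)*5*(-8) = -(-924)*(-40) = -77*480 = -36960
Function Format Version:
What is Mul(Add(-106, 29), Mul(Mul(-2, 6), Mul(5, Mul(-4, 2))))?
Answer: -36960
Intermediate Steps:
Mul(Add(-106, 29), Mul(Mul(-2, 6), Mul(5, Mul(-4, 2)))) = Mul(-77, Mul(-12, Mul(5, -8))) = Mul(-77, Mul(-12, -40)) = Mul(-77, 480) = -36960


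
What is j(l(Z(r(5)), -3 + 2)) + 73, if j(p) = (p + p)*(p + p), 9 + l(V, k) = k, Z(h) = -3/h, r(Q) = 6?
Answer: 473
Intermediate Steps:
l(V, k) = -9 + k
j(p) = 4*p² (j(p) = (2*p)*(2*p) = 4*p²)
j(l(Z(r(5)), -3 + 2)) + 73 = 4*(-9 + (-3 + 2))² + 73 = 4*(-9 - 1)² + 73 = 4*(-10)² + 73 = 4*100 + 73 = 400 + 73 = 473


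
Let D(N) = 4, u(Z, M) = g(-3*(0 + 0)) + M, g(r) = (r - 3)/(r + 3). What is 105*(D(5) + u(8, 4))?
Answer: 735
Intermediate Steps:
g(r) = (-3 + r)/(3 + r)
u(Z, M) = -1 + M (u(Z, M) = (-3 - 3*(0 + 0))/(3 - 3*(0 + 0)) + M = (-3 - 3*0)/(3 - 3*0) + M = (-3 + 0)/(3 + 0) + M = -3/3 + M = (⅓)*(-3) + M = -1 + M)
105*(D(5) + u(8, 4)) = 105*(4 + (-1 + 4)) = 105*(4 + 3) = 105*7 = 735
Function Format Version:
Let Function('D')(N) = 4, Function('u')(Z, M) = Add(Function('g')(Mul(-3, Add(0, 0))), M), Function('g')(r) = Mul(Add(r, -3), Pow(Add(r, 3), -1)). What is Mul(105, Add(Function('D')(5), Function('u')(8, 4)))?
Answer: 735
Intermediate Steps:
Function('g')(r) = Mul(Pow(Add(3, r), -1), Add(-3, r)) (Function('g')(r) = Mul(Add(-3, r), Pow(Add(3, r), -1)) = Mul(Pow(Add(3, r), -1), Add(-3, r)))
Function('u')(Z, M) = Add(-1, M) (Function('u')(Z, M) = Add(Mul(Pow(Add(3, Mul(-3, Add(0, 0))), -1), Add(-3, Mul(-3, Add(0, 0)))), M) = Add(Mul(Pow(Add(3, Mul(-3, 0)), -1), Add(-3, Mul(-3, 0))), M) = Add(Mul(Pow(Add(3, 0), -1), Add(-3, 0)), M) = Add(Mul(Pow(3, -1), -3), M) = Add(Mul(Rational(1, 3), -3), M) = Add(-1, M))
Mul(105, Add(Function('D')(5), Function('u')(8, 4))) = Mul(105, Add(4, Add(-1, 4))) = Mul(105, Add(4, 3)) = Mul(105, 7) = 735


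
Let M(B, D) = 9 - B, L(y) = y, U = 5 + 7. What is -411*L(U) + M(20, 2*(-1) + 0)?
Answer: -4943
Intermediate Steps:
U = 12
-411*L(U) + M(20, 2*(-1) + 0) = -411*12 + (9 - 1*20) = -4932 + (9 - 20) = -4932 - 11 = -4943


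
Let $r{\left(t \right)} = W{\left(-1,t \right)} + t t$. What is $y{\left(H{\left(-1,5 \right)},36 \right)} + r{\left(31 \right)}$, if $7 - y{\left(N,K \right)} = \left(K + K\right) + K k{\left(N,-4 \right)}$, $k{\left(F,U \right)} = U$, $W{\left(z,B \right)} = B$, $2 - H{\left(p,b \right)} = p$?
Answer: $1071$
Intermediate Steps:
$H{\left(p,b \right)} = 2 - p$
$y{\left(N,K \right)} = 7 + 2 K$ ($y{\left(N,K \right)} = 7 - \left(\left(K + K\right) + K \left(-4\right)\right) = 7 - \left(2 K - 4 K\right) = 7 - - 2 K = 7 + 2 K$)
$r{\left(t \right)} = t + t^{2}$ ($r{\left(t \right)} = t + t t = t + t^{2}$)
$y{\left(H{\left(-1,5 \right)},36 \right)} + r{\left(31 \right)} = \left(7 + 2 \cdot 36\right) + 31 \left(1 + 31\right) = \left(7 + 72\right) + 31 \cdot 32 = 79 + 992 = 1071$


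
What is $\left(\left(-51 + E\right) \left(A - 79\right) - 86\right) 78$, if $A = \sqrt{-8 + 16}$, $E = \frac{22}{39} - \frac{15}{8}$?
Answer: $\frac{1262527}{4} - \frac{16321 \sqrt{2}}{2} \approx 3.0409 \cdot 10^{5}$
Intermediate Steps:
$E = - \frac{409}{312}$ ($E = 22 \cdot \frac{1}{39} - \frac{15}{8} = \frac{22}{39} - \frac{15}{8} = - \frac{409}{312} \approx -1.3109$)
$A = 2 \sqrt{2}$ ($A = \sqrt{8} = 2 \sqrt{2} \approx 2.8284$)
$\left(\left(-51 + E\right) \left(A - 79\right) - 86\right) 78 = \left(\left(-51 - \frac{409}{312}\right) \left(2 \sqrt{2} - 79\right) - 86\right) 78 = \left(- \frac{16321 \left(-79 + 2 \sqrt{2}\right)}{312} - 86\right) 78 = \left(\left(\frac{1289359}{312} - \frac{16321 \sqrt{2}}{156}\right) - 86\right) 78 = \left(\frac{1262527}{312} - \frac{16321 \sqrt{2}}{156}\right) 78 = \frac{1262527}{4} - \frac{16321 \sqrt{2}}{2}$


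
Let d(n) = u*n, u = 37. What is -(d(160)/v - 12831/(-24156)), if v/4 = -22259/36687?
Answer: 437102309777/179229468 ≈ 2438.8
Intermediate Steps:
d(n) = 37*n
v = -89036/36687 (v = 4*(-22259/36687) = -89036/36687 ≈ -2.4269)
-(d(160)/v - 12831/(-24156)) = -((37*160)/(-89036/36687) - 12831/(-24156)) = -(5920*(-36687/89036) - 12831*(-1/24156)) = -(-54296760/22259 + 4277/8052) = -1*(-437102309777/179229468) = 437102309777/179229468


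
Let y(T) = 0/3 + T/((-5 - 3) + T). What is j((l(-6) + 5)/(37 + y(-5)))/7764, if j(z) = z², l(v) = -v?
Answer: 20449/1833825744 ≈ 1.1151e-5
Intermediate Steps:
y(T) = T/(-8 + T) (y(T) = 0*(⅓) + T/(-8 + T) = 0 + T/(-8 + T) = T/(-8 + T))
j((l(-6) + 5)/(37 + y(-5)))/7764 = ((-1*(-6) + 5)/(37 - 5/(-8 - 5)))²/7764 = ((6 + 5)/(37 - 5/(-13)))²*(1/7764) = (11/(37 - 5*(-1/13)))²*(1/7764) = (11/(37 + 5/13))²*(1/7764) = (11/(486/13))²*(1/7764) = (11*(13/486))²*(1/7764) = (143/486)²*(1/7764) = (20449/236196)*(1/7764) = 20449/1833825744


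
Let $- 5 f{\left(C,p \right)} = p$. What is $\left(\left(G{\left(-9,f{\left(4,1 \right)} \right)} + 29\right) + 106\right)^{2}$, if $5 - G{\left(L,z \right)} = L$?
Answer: $22201$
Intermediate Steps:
$f{\left(C,p \right)} = - \frac{p}{5}$
$G{\left(L,z \right)} = 5 - L$
$\left(\left(G{\left(-9,f{\left(4,1 \right)} \right)} + 29\right) + 106\right)^{2} = \left(\left(\left(5 - -9\right) + 29\right) + 106\right)^{2} = \left(\left(\left(5 + 9\right) + 29\right) + 106\right)^{2} = \left(\left(14 + 29\right) + 106\right)^{2} = \left(43 + 106\right)^{2} = 149^{2} = 22201$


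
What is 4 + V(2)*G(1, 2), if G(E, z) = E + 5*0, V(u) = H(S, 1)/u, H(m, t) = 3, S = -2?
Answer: 11/2 ≈ 5.5000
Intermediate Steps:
V(u) = 3/u
G(E, z) = E (G(E, z) = E + 0 = E)
4 + V(2)*G(1, 2) = 4 + (3/2)*1 = 4 + 3/2 = 11/2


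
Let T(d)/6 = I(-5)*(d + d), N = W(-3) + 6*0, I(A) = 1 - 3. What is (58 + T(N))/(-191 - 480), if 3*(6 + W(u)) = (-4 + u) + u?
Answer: -282/671 ≈ -0.42027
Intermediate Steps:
I(A) = -2
W(u) = -22/3 + 2*u/3 (W(u) = -6 + ((-4 + u) + u)/3 = -6 + (-4 + 2*u)/3 = -6 + (-4/3 + 2*u/3) = -22/3 + 2*u/3)
N = -28/3 (N = (-22/3 + (⅔)*(-3)) + 6*0 = (-22/3 - 2) + 0 = -28/3 + 0 = -28/3 ≈ -9.3333)
T(d) = -24*d (T(d) = 6*(-2*(d + d)) = 6*(-4*d) = -24*d)
(58 + T(N))/(-191 - 480) = (58 - 24*(-28/3))/(-191 - 480) = (58 + 224)/(-671) = 282*(-1/671) = -282/671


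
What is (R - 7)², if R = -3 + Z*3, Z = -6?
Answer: 784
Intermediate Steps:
R = -21 (R = -3 - 6*3 = -3 - 18 = -21)
(R - 7)² = (-21 - 7)² = (-28)² = 784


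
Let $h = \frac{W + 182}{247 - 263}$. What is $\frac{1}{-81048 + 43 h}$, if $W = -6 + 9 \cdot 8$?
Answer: $- \frac{2}{163429} \approx -1.2238 \cdot 10^{-5}$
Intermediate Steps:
$W = 66$ ($W = -6 + 72 = 66$)
$h = - \frac{31}{2}$ ($h = \frac{66 + 182}{247 - 263} = \frac{248}{-16} = 248 \left(- \frac{1}{16}\right) = - \frac{31}{2} \approx -15.5$)
$\frac{1}{-81048 + 43 h} = \frac{1}{-81048 + 43 \left(- \frac{31}{2}\right)} = \frac{1}{-81048 - \frac{1333}{2}} = \frac{1}{- \frac{163429}{2}} = - \frac{2}{163429}$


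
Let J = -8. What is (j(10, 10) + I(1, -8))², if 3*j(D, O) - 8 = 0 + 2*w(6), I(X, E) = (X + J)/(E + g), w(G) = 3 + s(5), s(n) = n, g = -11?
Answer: 25281/361 ≈ 70.031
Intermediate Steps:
w(G) = 8 (w(G) = 3 + 5 = 8)
I(X, E) = (-8 + X)/(-11 + E) (I(X, E) = (X - 8)/(E - 11) = (-8 + X)/(-11 + E))
j(D, O) = 8 (j(D, O) = 8/3 + (0 + 2*8)/3 = 8/3 + (0 + 16)/3 = 8/3 + (⅓)*16 = 8/3 + 16/3 = 8)
(j(10, 10) + I(1, -8))² = (8 + (-8 + 1)/(-11 - 8))² = (8 - 7/(-19))² = (8 - 1/19*(-7))² = (8 + 7/19)² = (159/19)² = 25281/361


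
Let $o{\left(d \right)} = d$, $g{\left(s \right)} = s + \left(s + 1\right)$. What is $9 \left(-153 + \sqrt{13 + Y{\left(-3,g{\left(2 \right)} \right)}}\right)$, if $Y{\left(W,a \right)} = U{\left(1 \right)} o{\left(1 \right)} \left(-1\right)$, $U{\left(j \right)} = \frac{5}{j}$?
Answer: $-1377 + 18 \sqrt{2} \approx -1351.5$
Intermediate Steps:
$g{\left(s \right)} = 1 + 2 s$ ($g{\left(s \right)} = s + \left(1 + s\right) = 1 + 2 s$)
$Y{\left(W,a \right)} = -5$ ($Y{\left(W,a \right)} = \frac{5}{1} \cdot 1 \left(-1\right) = 5 \cdot 1 \cdot 1 \left(-1\right) = 5 \cdot 1 \left(-1\right) = 5 \left(-1\right) = -5$)
$9 \left(-153 + \sqrt{13 + Y{\left(-3,g{\left(2 \right)} \right)}}\right) = 9 \left(-153 + \sqrt{13 - 5}\right) = 9 \left(-153 + \sqrt{8}\right) = 9 \left(-153 + 2 \sqrt{2}\right) = -1377 + 18 \sqrt{2}$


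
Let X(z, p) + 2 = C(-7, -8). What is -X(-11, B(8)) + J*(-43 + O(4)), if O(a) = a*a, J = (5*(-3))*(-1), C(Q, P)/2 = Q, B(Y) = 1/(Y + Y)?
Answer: -389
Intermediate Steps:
B(Y) = 1/(2*Y)
C(Q, P) = 2*Q
X(z, p) = -16 (X(z, p) = -2 + 2*(-7) = -2 - 14 = -16)
J = 15 (J = -15*(-1) = 15)
O(a) = a²
-X(-11, B(8)) + J*(-43 + O(4)) = -1*(-16) + 15*(-43 + 4²) = 16 + 15*(-43 + 16) = 16 + 15*(-27) = 16 - 405 = -389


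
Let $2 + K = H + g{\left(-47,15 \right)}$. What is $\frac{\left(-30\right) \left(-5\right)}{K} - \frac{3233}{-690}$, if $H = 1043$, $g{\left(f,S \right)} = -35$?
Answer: $\frac{1677949}{347070} \approx 4.8346$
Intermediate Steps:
$K = 1006$ ($K = -2 + \left(1043 - 35\right) = -2 + 1008 = 1006$)
$\frac{\left(-30\right) \left(-5\right)}{K} - \frac{3233}{-690} = \frac{\left(-30\right) \left(-5\right)}{1006} - \frac{3233}{-690} = 150 \cdot \frac{1}{1006} - - \frac{3233}{690} = \frac{75}{503} + \frac{3233}{690} = \frac{1677949}{347070}$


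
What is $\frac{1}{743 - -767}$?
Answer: $\frac{1}{1510} \approx 0.00066225$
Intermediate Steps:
$\frac{1}{743 - -767} = \frac{1}{743 + 767} = \frac{1}{1510}$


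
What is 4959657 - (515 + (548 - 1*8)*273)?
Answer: 4811722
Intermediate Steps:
4959657 - (515 + (548 - 1*8)*273) = 4959657 - (515 + (548 - 8)*273) = 4959657 - (515 + 540*273) = 4959657 - (515 + 147420) = 4959657 - 1*147935 = 4959657 - 147935 = 4811722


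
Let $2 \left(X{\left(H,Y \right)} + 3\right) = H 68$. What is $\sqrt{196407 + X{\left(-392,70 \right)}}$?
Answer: $2 \sqrt{45769} \approx 427.87$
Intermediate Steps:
$X{\left(H,Y \right)} = -3 + 34 H$ ($X{\left(H,Y \right)} = -3 + \frac{H 68}{2} = -3 + \frac{68 H}{2} = -3 + 34 H$)
$\sqrt{196407 + X{\left(-392,70 \right)}} = \sqrt{196407 + \left(-3 + 34 \left(-392\right)\right)} = \sqrt{196407 - 13331} = \sqrt{183076} = 2 \sqrt{45769}$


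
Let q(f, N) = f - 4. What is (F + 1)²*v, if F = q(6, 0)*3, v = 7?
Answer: 343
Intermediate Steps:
q(f, N) = -4 + f
F = 6 (F = (-4 + 6)*3 = 2*3 = 6)
(F + 1)²*v = (6 + 1)²*7 = 7²*7 = 49*7 = 343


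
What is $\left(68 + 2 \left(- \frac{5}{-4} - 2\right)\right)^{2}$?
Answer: $\frac{17689}{4} \approx 4422.3$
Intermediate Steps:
$\left(68 + 2 \left(- \frac{5}{-4} - 2\right)\right)^{2} = \left(68 + 2 \left(\left(-5\right) \left(- \frac{1}{4}\right) - 2\right)\right)^{2} = \left(68 + 2 \left(\frac{5}{4} - 2\right)\right)^{2} = \left(68 + 2 \left(- \frac{3}{4}\right)\right)^{2} = \left(68 - \frac{3}{2}\right)^{2} = \left(\frac{133}{2}\right)^{2} = \frac{17689}{4}$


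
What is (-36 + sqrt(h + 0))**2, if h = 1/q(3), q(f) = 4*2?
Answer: (144 - sqrt(2))**2/16 ≈ 1270.7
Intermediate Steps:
q(f) = 8
h = 1/8 ≈ 0.12500
(-36 + sqrt(h + 0))**2 = (-36 + sqrt(1/8 + 0))**2 = (-36 + sqrt(1/8))**2 = (-36 + sqrt(2)/4)**2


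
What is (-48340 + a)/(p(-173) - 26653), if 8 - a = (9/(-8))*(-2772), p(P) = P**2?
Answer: -102901/6552 ≈ -15.705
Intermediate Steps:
a = -6221/2 (a = 8 - 9/(-8)*(-2772) = 8 - 9*(-1/8)*(-2772) = 8 - (-9)*(-2772)/8 = 8 - 1*6237/2 = 8 - 6237/2 = -6221/2 ≈ -3110.5)
(-48340 + a)/(p(-173) - 26653) = (-48340 - 6221/2)/((-173)**2 - 26653) = -102901/(2*(29929 - 26653)) = -102901/2/3276 = -102901/2*1/3276 = -102901/6552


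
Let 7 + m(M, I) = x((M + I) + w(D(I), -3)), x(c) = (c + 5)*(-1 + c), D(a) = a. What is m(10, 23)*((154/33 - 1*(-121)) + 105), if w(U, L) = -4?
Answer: 217980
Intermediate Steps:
x(c) = (-1 + c)*(5 + c) (x(c) = (5 + c)*(-1 + c) = (-1 + c)*(5 + c))
m(M, I) = -28 + (-4 + I + M)² + 4*I + 4*M (m(M, I) = -7 + (-5 + ((M + I) - 4)² + 4*((M + I) - 4)) = -7 + (-5 + ((I + M) - 4)² + 4*((I + M) - 4)) = -7 + (-5 + (-4 + I + M)² + 4*(-4 + I + M)) = -7 + (-5 + (-4 + I + M)² + (-16 + 4*I + 4*M)) = -7 + (-21 + (-4 + I + M)² + 4*I + 4*M) = -28 + (-4 + I + M)² + 4*I + 4*M)
m(10, 23)*((154/33 - 1*(-121)) + 105) = (-28 + (-4 + 23 + 10)² + 4*23 + 4*10)*((154/33 - 1*(-121)) + 105) = (-28 + 29² + 92 + 40)*((154*(1/33) + 121) + 105) = (-28 + 841 + 92 + 40)*((14/3 + 121) + 105) = 945*(377/3 + 105) = 945*(692/3) = 217980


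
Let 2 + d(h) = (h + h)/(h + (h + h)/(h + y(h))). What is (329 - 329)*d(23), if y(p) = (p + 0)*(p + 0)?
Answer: 0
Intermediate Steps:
y(p) = p² (y(p) = p*p = p²)
d(h) = -2 + 2*h/(h + 2*h/(h + h²)) (d(h) = -2 + (h + h)/(h + (h + h)/(h + h²)) = -2 + (2*h)/(h + (2*h)/(h + h²)) = -2 + (2*h)/(h + 2*h/(h + h²)) = -2 + 2*h/(h + 2*h/(h + h²)))
(329 - 329)*d(23) = (329 - 329)*(-4/(2 + 23 + 23²)) = 0*(-4/(2 + 23 + 529)) = 0*(-4/554) = 0*(-4*1/554) = 0*(-2/277) = 0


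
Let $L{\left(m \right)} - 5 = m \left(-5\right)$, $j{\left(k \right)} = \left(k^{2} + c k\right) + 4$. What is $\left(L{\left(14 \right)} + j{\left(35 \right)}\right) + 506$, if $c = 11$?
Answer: $2055$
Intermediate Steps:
$j{\left(k \right)} = 4 + k^{2} + 11 k$ ($j{\left(k \right)} = \left(k^{2} + 11 k\right) + 4 = 4 + k^{2} + 11 k$)
$L{\left(m \right)} = 5 - 5 m$ ($L{\left(m \right)} = 5 + m \left(-5\right) = 5 - 5 m$)
$\left(L{\left(14 \right)} + j{\left(35 \right)}\right) + 506 = \left(\left(5 - 70\right) + \left(4 + 35^{2} + 11 \cdot 35\right)\right) + 506 = \left(\left(5 - 70\right) + \left(4 + 1225 + 385\right)\right) + 506 = \left(-65 + 1614\right) + 506 = 1549 + 506 = 2055$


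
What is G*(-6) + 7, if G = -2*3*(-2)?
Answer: -65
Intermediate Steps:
G = 12 (G = -6*(-2) = 12)
G*(-6) + 7 = 12*(-6) + 7 = -72 + 7 = -65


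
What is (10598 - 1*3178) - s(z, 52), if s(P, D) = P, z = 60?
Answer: 7360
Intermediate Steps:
(10598 - 1*3178) - s(z, 52) = (10598 - 1*3178) - 1*60 = (10598 - 3178) - 60 = 7420 - 60 = 7360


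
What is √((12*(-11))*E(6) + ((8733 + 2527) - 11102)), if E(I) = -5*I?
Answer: √4118 ≈ 64.172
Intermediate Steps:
√((12*(-11))*E(6) + ((8733 + 2527) - 11102)) = √((12*(-11))*(-5*6) + ((8733 + 2527) - 11102)) = √(-132*(-30) + (11260 - 11102)) = √(3960 + 158) = √4118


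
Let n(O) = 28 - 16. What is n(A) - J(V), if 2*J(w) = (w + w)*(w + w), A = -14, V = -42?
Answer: -3516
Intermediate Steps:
J(w) = 2*w**2 (J(w) = ((w + w)*(w + w))/2 = ((2*w)*(2*w))/2 = (4*w**2)/2 = 2*w**2)
n(O) = 12
n(A) - J(V) = 12 - 2*(-42)**2 = 12 - 2*1764 = 12 - 1*3528 = 12 - 3528 = -3516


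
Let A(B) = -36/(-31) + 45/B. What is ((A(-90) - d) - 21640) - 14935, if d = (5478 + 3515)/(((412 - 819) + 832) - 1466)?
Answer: -2360023403/64542 ≈ -36566.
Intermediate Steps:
d = -8993/1041 (d = 8993/((-407 + 832) - 1466) = 8993/(425 - 1466) = 8993/(-1041) = 8993*(-1/1041) = -8993/1041 ≈ -8.6388)
A(B) = 36/31 + 45/B (A(B) = -36*(-1/31) + 45/B = 36/31 + 45/B)
((A(-90) - d) - 21640) - 14935 = (((36/31 + 45/(-90)) - 1*(-8993/1041)) - 21640) - 14935 = (((36/31 + 45*(-1/90)) + 8993/1041) - 21640) - 14935 = (((36/31 - 1/2) + 8993/1041) - 21640) - 14935 = ((41/62 + 8993/1041) - 21640) - 14935 = (600247/64542 - 21640) - 14935 = -1396088633/64542 - 14935 = -2360023403/64542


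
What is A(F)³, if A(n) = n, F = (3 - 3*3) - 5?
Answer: -1331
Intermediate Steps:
F = -11 (F = (3 - 9) - 5 = -6 - 5 = -11)
A(F)³ = (-11)³ = -1331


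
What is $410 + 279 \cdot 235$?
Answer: $65975$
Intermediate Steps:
$410 + 279 \cdot 235 = 410 + 65565 = 65975$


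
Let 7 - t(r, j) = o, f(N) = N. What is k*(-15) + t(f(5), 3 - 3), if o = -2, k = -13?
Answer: 204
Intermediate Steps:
t(r, j) = 9 (t(r, j) = 7 - 1*(-2) = 7 + 2 = 9)
k*(-15) + t(f(5), 3 - 3) = -13*(-15) + 9 = 195 + 9 = 204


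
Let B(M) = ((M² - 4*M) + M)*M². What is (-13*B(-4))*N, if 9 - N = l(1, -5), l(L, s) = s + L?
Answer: -75712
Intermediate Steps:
l(L, s) = L + s
B(M) = M²*(M² - 3*M) (B(M) = (M² - 3*M)*M² = M²*(M² - 3*M))
N = 13 (N = 9 - (1 - 5) = 9 - 1*(-4) = 9 + 4 = 13)
(-13*B(-4))*N = -13*(-4)³*(-3 - 4)*13 = -(-832)*(-7)*13 = -13*448*13 = -5824*13 = -75712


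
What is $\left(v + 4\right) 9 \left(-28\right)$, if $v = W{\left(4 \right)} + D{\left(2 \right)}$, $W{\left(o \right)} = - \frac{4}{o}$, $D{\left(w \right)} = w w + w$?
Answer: $-2268$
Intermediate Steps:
$D{\left(w \right)} = w + w^{2}$ ($D{\left(w \right)} = w^{2} + w = w + w^{2}$)
$v = 5$ ($v = - \frac{4}{4} + 2 \left(1 + 2\right) = \left(-4\right) \frac{1}{4} + 2 \cdot 3 = -1 + 6 = 5$)
$\left(v + 4\right) 9 \left(-28\right) = \left(5 + 4\right) 9 \left(-28\right) = 9 \cdot 9 \left(-28\right) = 81 \left(-28\right) = -2268$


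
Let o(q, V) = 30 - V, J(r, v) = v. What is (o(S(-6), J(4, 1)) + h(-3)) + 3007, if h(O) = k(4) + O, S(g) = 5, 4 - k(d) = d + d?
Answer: 3029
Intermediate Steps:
k(d) = 4 - 2*d (k(d) = 4 - (d + d) = 4 - 2*d)
h(O) = -4 + O (h(O) = (4 - 2*4) + O = (4 - 8) + O = -4 + O)
(o(S(-6), J(4, 1)) + h(-3)) + 3007 = ((30 - 1*1) + (-4 - 3)) + 3007 = ((30 - 1) - 7) + 3007 = (29 - 7) + 3007 = 22 + 3007 = 3029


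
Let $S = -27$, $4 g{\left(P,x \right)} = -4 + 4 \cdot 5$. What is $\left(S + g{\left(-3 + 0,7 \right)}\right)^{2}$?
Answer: $529$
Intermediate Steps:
$g{\left(P,x \right)} = 4$ ($g{\left(P,x \right)} = \frac{-4 + 4 \cdot 5}{4} = \frac{-4 + 20}{4} = \frac{1}{4} \cdot 16 = 4$)
$\left(S + g{\left(-3 + 0,7 \right)}\right)^{2} = \left(-27 + 4\right)^{2} = \left(-23\right)^{2} = 529$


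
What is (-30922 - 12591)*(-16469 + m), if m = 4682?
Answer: 512887731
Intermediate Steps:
(-30922 - 12591)*(-16469 + m) = (-30922 - 12591)*(-16469 + 4682) = -43513*(-11787) = 512887731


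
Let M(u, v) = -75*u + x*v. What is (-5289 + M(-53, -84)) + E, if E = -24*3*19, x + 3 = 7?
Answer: -3018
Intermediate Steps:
x = 4 (x = -3 + 7 = 4)
E = -1368 (E = -72*19 = -1368)
M(u, v) = -75*u + 4*v
(-5289 + M(-53, -84)) + E = (-5289 + (-75*(-53) + 4*(-84))) - 1368 = (-5289 + (3975 - 336)) - 1368 = (-5289 + 3639) - 1368 = -1650 - 1368 = -3018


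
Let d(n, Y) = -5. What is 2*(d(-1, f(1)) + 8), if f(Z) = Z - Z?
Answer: 6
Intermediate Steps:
f(Z) = 0
2*(d(-1, f(1)) + 8) = 2*(-5 + 8) = 2*3 = 6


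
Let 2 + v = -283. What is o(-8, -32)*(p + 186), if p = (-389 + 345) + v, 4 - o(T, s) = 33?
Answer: 4147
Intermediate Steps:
v = -285 (v = -2 - 283 = -285)
o(T, s) = -29 (o(T, s) = 4 - 1*33 = 4 - 33 = -29)
p = -329 (p = (-389 + 345) - 285 = -44 - 285 = -329)
o(-8, -32)*(p + 186) = -29*(-329 + 186) = -29*(-143) = 4147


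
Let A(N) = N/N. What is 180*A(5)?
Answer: 180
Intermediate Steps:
A(N) = 1
180*A(5) = 180*1 = 180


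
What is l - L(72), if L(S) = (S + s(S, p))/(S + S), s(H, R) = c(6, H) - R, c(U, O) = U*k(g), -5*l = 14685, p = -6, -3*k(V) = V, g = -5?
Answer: -52877/18 ≈ -2937.6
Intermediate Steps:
k(V) = -V/3
l = -2937 (l = -1/5*14685 = -2937)
c(U, O) = 5*U/3 (c(U, O) = U*(-1/3*(-5)) = U*(5/3) = 5*U/3)
s(H, R) = 10 - R (s(H, R) = (5/3)*6 - R = 10 - R)
L(S) = (16 + S)/(2*S) (L(S) = (S + (10 - 1*(-6)))/(S + S) = (S + (10 + 6))/((2*S)) = (S + 16)*(1/(2*S)) = (16 + S)*(1/(2*S)) = (16 + S)/(2*S))
l - L(72) = -2937 - (16 + 72)/(2*72) = -2937 - 88/(2*72) = -2937 - 1*11/18 = -2937 - 11/18 = -52877/18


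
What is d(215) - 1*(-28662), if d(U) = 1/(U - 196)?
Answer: 544579/19 ≈ 28662.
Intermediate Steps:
d(U) = 1/(-196 + U)
d(215) - 1*(-28662) = 1/(-196 + 215) - 1*(-28662) = 1/19 + 28662 = 544579/19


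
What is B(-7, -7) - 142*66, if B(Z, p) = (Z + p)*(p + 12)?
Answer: -9442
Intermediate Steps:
B(Z, p) = (12 + p)*(Z + p) (B(Z, p) = (Z + p)*(12 + p) = (12 + p)*(Z + p))
B(-7, -7) - 142*66 = ((-7)**2 + 12*(-7) + 12*(-7) - 7*(-7)) - 142*66 = (49 - 84 - 84 + 49) - 9372 = -70 - 9372 = -9442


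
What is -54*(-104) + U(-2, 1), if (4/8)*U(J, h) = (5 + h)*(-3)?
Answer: 5580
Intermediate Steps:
U(J, h) = -30 - 6*h (U(J, h) = 2*((5 + h)*(-3)) = 2*(-15 - 3*h) = -30 - 6*h)
-54*(-104) + U(-2, 1) = -54*(-104) + (-30 - 6*1) = 5616 + (-30 - 6) = 5616 - 36 = 5580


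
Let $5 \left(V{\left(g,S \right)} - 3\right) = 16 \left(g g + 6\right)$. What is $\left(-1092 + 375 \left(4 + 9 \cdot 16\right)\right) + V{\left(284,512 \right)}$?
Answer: $\frac{1562647}{5} \approx 3.1253 \cdot 10^{5}$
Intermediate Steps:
$V{\left(g,S \right)} = \frac{111}{5} + \frac{16 g^{2}}{5}$ ($V{\left(g,S \right)} = 3 + \frac{16 \left(g g + 6\right)}{5} = 3 + \frac{16 \left(g^{2} + 6\right)}{5} = 3 + \frac{16 \left(6 + g^{2}\right)}{5} = 3 + \frac{96 + 16 g^{2}}{5} = 3 + \left(\frac{96}{5} + \frac{16 g^{2}}{5}\right) = \frac{111}{5} + \frac{16 g^{2}}{5}$)
$\left(-1092 + 375 \left(4 + 9 \cdot 16\right)\right) + V{\left(284,512 \right)} = \left(-1092 + 375 \left(4 + 9 \cdot 16\right)\right) + \left(\frac{111}{5} + \frac{16 \cdot 284^{2}}{5}\right) = \left(-1092 + 375 \left(4 + 144\right)\right) + \left(\frac{111}{5} + \frac{16}{5} \cdot 80656\right) = \left(-1092 + 375 \cdot 148\right) + \left(\frac{111}{5} + \frac{1290496}{5}\right) = \left(-1092 + 55500\right) + \frac{1290607}{5} = 54408 + \frac{1290607}{5} = \frac{1562647}{5}$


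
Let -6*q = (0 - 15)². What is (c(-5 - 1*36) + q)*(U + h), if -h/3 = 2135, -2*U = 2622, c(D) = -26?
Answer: 489966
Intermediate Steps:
U = -1311 (U = -½*2622 = -1311)
q = -75/2 (q = -(0 - 15)²/6 = -⅙*(-15)² = -⅙*225 = -75/2 ≈ -37.500)
h = -6405 (h = -3*2135 = -6405)
(c(-5 - 1*36) + q)*(U + h) = (-26 - 75/2)*(-1311 - 6405) = -127/2*(-7716) = 489966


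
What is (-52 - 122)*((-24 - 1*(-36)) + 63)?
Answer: -13050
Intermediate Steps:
(-52 - 122)*((-24 - 1*(-36)) + 63) = -174*((-24 + 36) + 63) = -174*(12 + 63) = -174*75 = -13050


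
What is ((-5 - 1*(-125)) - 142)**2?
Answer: 484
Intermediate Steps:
((-5 - 1*(-125)) - 142)**2 = ((-5 + 125) - 142)**2 = (120 - 142)**2 = (-22)**2 = 484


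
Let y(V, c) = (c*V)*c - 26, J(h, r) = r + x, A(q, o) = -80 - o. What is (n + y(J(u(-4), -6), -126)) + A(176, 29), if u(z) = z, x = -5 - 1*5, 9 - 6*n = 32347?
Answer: -778622/3 ≈ -2.5954e+5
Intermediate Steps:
n = -16169/3 (n = 3/2 - ⅙*32347 = 3/2 - 32347/6 = -16169/3 ≈ -5389.7)
x = -10 (x = -5 - 5 = -10)
J(h, r) = -10 + r (J(h, r) = r - 10 = -10 + r)
y(V, c) = -26 + V*c² (y(V, c) = (V*c)*c - 26 = V*c² - 26 = -26 + V*c²)
(n + y(J(u(-4), -6), -126)) + A(176, 29) = (-16169/3 + (-26 + (-10 - 6)*(-126)²)) + (-80 - 1*29) = (-16169/3 + (-26 - 16*15876)) + (-80 - 29) = (-16169/3 + (-26 - 254016)) - 109 = (-16169/3 - 254042) - 109 = -778295/3 - 109 = -778622/3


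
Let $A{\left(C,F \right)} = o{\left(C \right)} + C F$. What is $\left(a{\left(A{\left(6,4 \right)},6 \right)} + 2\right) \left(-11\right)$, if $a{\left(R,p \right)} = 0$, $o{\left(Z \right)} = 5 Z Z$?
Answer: $-22$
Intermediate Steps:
$o{\left(Z \right)} = 5 Z^{2}$
$A{\left(C,F \right)} = 5 C^{2} + C F$
$\left(a{\left(A{\left(6,4 \right)},6 \right)} + 2\right) \left(-11\right) = \left(0 + 2\right) \left(-11\right) = 2 \left(-11\right) = -22$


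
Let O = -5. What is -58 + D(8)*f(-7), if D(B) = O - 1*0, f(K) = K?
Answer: -23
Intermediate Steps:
D(B) = -5 (D(B) = -5 - 1*0 = -5 + 0 = -5)
-58 + D(8)*f(-7) = -58 - 5*(-7) = -58 + 35 = -23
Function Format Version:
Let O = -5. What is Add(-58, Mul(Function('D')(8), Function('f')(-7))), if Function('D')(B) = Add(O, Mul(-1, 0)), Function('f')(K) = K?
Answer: -23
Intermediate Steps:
Function('D')(B) = -5 (Function('D')(B) = Add(-5, Mul(-1, 0)) = Add(-5, 0) = -5)
Add(-58, Mul(Function('D')(8), Function('f')(-7))) = Add(-58, Mul(-5, -7)) = Add(-58, 35) = -23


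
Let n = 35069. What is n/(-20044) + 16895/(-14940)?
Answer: -10782178/3743217 ≈ -2.8805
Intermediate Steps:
n/(-20044) + 16895/(-14940) = 35069/(-20044) + 16895/(-14940) = 35069*(-1/20044) + 16895*(-1/14940) = -35069/20044 - 3379/2988 = -10782178/3743217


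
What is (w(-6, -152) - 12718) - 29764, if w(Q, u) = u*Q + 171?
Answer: -41399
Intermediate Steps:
w(Q, u) = 171 + Q*u (w(Q, u) = Q*u + 171 = 171 + Q*u)
(w(-6, -152) - 12718) - 29764 = ((171 - 6*(-152)) - 12718) - 29764 = ((171 + 912) - 12718) - 29764 = (1083 - 12718) - 29764 = -11635 - 29764 = -41399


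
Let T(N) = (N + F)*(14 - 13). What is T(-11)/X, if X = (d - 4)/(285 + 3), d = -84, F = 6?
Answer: 180/11 ≈ 16.364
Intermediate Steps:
T(N) = 6 + N (T(N) = (N + 6)*(14 - 13) = (6 + N)*1 = 6 + N)
X = -11/36 (X = (-84 - 4)/(285 + 3) = -88/288 = -88*1/288 = -11/36 ≈ -0.30556)
T(-11)/X = (6 - 11)/(-11/36) = -5*(-36/11) = 180/11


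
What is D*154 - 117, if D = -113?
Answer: -17519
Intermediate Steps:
D*154 - 117 = -113*154 - 117 = -17402 - 117 = -17519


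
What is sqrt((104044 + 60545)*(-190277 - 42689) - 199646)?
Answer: 2*I*sqrt(9585960155) ≈ 1.9582e+5*I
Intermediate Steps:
sqrt((104044 + 60545)*(-190277 - 42689) - 199646) = sqrt(164589*(-232966) - 199646) = sqrt(-38343640974 - 199646) = sqrt(-38343840620) = 2*I*sqrt(9585960155)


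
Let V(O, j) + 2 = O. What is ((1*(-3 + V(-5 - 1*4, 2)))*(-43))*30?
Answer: 18060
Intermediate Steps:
V(O, j) = -2 + O
((1*(-3 + V(-5 - 1*4, 2)))*(-43))*30 = ((1*(-3 + (-2 + (-5 - 1*4))))*(-43))*30 = ((1*(-3 + (-2 + (-5 - 4))))*(-43))*30 = ((1*(-3 + (-2 - 9)))*(-43))*30 = ((1*(-3 - 11))*(-43))*30 = ((1*(-14))*(-43))*30 = -14*(-43)*30 = 602*30 = 18060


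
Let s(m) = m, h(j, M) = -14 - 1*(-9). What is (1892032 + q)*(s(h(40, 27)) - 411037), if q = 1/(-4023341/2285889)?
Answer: -3128969933253039966/4023341 ≈ -7.7770e+11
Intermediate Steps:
h(j, M) = -5 (h(j, M) = -14 + 9 = -5)
q = -2285889/4023341 (q = 1/(-4023341*1/2285889) = 1/(-4023341/2285889) = -2285889/4023341 ≈ -0.56816)
(1892032 + q)*(s(h(40, 27)) - 411037) = (1892032 - 2285889/4023341)*(-5 - 411037) = (7612287633023/4023341)*(-411042) = -3128969933253039966/4023341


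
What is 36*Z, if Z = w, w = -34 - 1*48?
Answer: -2952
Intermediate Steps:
w = -82 (w = -34 - 48 = -82)
Z = -82
36*Z = 36*(-82) = -2952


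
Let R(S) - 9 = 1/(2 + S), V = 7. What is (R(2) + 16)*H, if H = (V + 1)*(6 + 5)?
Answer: 2222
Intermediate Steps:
H = 88 (H = (7 + 1)*(6 + 5) = 8*11 = 88)
R(S) = 9 + 1/(2 + S)
(R(2) + 16)*H = ((19 + 9*2)/(2 + 2) + 16)*88 = ((19 + 18)/4 + 16)*88 = ((1/4)*37 + 16)*88 = (37/4 + 16)*88 = (101/4)*88 = 2222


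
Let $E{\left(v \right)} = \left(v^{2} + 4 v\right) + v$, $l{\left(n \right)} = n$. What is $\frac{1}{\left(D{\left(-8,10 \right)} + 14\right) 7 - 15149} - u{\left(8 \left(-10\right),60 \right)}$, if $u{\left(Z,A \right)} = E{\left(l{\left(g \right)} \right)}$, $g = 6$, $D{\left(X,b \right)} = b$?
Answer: $- \frac{988747}{14981} \approx -66.0$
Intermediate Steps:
$E{\left(v \right)} = v^{2} + 5 v$
$u{\left(Z,A \right)} = 66$ ($u{\left(Z,A \right)} = 6 \left(5 + 6\right) = 6 \cdot 11 = 66$)
$\frac{1}{\left(D{\left(-8,10 \right)} + 14\right) 7 - 15149} - u{\left(8 \left(-10\right),60 \right)} = \frac{1}{\left(10 + 14\right) 7 - 15149} - 66 = \frac{1}{24 \cdot 7 - 15149} - 66 = \frac{1}{168 - 15149} - 66 = \frac{1}{-14981} - 66 = - \frac{1}{14981} - 66 = - \frac{988747}{14981}$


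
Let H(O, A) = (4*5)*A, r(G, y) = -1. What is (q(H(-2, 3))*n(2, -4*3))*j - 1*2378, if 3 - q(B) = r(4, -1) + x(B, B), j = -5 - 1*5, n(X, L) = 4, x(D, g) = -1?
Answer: -2578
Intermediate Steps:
H(O, A) = 20*A
j = -10 (j = -5 - 5 = -10)
q(B) = 5 (q(B) = 3 - (-1 - 1) = 3 - 1*(-2) = 3 + 2 = 5)
(q(H(-2, 3))*n(2, -4*3))*j - 1*2378 = (5*4)*(-10) - 1*2378 = 20*(-10) - 2378 = -200 - 2378 = -2578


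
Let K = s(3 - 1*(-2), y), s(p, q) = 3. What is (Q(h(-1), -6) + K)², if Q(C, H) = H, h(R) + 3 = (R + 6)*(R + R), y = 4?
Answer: 9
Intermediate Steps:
h(R) = -3 + 2*R*(6 + R) (h(R) = -3 + (R + 6)*(R + R) = -3 + (6 + R)*(2*R) = -3 + 2*R*(6 + R))
K = 3
(Q(h(-1), -6) + K)² = (-6 + 3)² = (-3)² = 9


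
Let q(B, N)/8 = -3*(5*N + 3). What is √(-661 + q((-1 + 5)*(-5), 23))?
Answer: I*√3493 ≈ 59.102*I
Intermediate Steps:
q(B, N) = -72 - 120*N (q(B, N) = 8*(-3*(5*N + 3)) = 8*(-3*(3 + 5*N)) = 8*(-9 - 15*N) = -72 - 120*N)
√(-661 + q((-1 + 5)*(-5), 23)) = √(-661 + (-72 - 120*23)) = √(-661 + (-72 - 2760)) = √(-661 - 2832) = √(-3493) = I*√3493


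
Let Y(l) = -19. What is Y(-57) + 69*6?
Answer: 395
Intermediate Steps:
Y(-57) + 69*6 = -19 + 69*6 = -19 + 414 = 395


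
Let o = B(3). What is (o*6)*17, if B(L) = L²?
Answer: 918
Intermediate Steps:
o = 9 (o = 3² = 9)
(o*6)*17 = (9*6)*17 = 54*17 = 918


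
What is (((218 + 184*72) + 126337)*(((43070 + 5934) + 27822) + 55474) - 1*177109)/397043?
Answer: 18495759791/397043 ≈ 46584.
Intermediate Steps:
(((218 + 184*72) + 126337)*(((43070 + 5934) + 27822) + 55474) - 1*177109)/397043 = (((218 + 13248) + 126337)*((49004 + 27822) + 55474) - 177109)*(1/397043) = ((13466 + 126337)*(76826 + 55474) - 177109)*(1/397043) = (139803*132300 - 177109)*(1/397043) = (18495936900 - 177109)*(1/397043) = 18495759791*(1/397043) = 18495759791/397043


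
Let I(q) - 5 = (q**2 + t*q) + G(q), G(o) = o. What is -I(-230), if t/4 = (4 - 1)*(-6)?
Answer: -69235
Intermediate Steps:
t = -72 (t = 4*((4 - 1)*(-6)) = 4*(3*(-6)) = 4*(-18) = -72)
I(q) = 5 + q**2 - 71*q (I(q) = 5 + ((q**2 - 72*q) + q) = 5 + (q**2 - 71*q) = 5 + q**2 - 71*q)
-I(-230) = -(5 + (-230)**2 - 71*(-230)) = -(5 + 52900 + 16330) = -1*69235 = -69235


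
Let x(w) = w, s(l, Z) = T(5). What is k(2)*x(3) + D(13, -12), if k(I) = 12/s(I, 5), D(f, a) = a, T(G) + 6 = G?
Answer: -48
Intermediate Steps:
T(G) = -6 + G
s(l, Z) = -1 (s(l, Z) = -6 + 5 = -1)
k(I) = -12 (k(I) = 12/(-1) = 12*(-1) = -12)
k(2)*x(3) + D(13, -12) = -12*3 - 12 = -36 - 12 = -48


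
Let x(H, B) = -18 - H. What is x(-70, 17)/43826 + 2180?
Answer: 47770366/21913 ≈ 2180.0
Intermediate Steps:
x(-70, 17)/43826 + 2180 = (-18 - 1*(-70))/43826 + 2180 = (-18 + 70)*(1/43826) + 2180 = 52*(1/43826) + 2180 = 26/21913 + 2180 = 47770366/21913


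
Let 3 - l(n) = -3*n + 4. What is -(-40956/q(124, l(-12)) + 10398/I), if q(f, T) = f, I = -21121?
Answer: 216580257/654751 ≈ 330.78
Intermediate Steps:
l(n) = -1 + 3*n (l(n) = 3 - (-3*n + 4) = 3 - (4 - 3*n) = 3 + (-4 + 3*n) = -1 + 3*n)
-(-40956/q(124, l(-12)) + 10398/I) = -(-40956/124 + 10398/(-21121)) = -(-40956*1/124 + 10398*(-1/21121)) = -(-10239/31 - 10398/21121) = -1*(-216580257/654751) = 216580257/654751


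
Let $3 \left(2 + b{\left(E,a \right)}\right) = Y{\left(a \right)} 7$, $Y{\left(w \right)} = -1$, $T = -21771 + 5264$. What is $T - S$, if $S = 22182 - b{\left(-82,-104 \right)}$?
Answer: $- \frac{116080}{3} \approx -38693.0$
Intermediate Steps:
$T = -16507$
$b{\left(E,a \right)} = - \frac{13}{3}$ ($b{\left(E,a \right)} = -2 + \frac{\left(-1\right) 7}{3} = -2 + \frac{1}{3} \left(-7\right) = -2 - \frac{7}{3} = - \frac{13}{3}$)
$S = \frac{66559}{3}$ ($S = 22182 - - \frac{13}{3} = 22182 + \frac{13}{3} = \frac{66559}{3} \approx 22186.0$)
$T - S = -16507 - \frac{66559}{3} = - \frac{116080}{3}$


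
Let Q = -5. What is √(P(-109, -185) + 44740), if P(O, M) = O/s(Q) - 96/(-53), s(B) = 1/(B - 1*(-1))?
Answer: 2*√31726118/53 ≈ 212.55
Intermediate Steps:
s(B) = 1/(1 + B) (s(B) = 1/(B + 1) = 1/(1 + B))
P(O, M) = 96/53 - 4*O (P(O, M) = O/(1/(1 - 5)) - 96/(-53) = O/(1/(-4)) - 96*(-1/53) = O/(-¼) + 96/53 = O*(-4) + 96/53 = -4*O + 96/53 = 96/53 - 4*O)
√(P(-109, -185) + 44740) = √((96/53 - 4*(-109)) + 44740) = √((96/53 + 436) + 44740) = √(23204/53 + 44740) = √(2394424/53) = 2*√31726118/53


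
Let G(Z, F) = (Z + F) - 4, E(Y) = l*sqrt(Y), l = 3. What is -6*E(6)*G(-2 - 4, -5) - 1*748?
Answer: -748 + 270*sqrt(6) ≈ -86.638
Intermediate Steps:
E(Y) = 3*sqrt(Y)
G(Z, F) = -4 + F + Z (G(Z, F) = (F + Z) - 4 = -4 + F + Z)
-6*E(6)*G(-2 - 4, -5) - 1*748 = -6*3*sqrt(6)*(-4 - 5 + (-2 - 4)) - 1*748 = -6*3*sqrt(6)*(-4 - 5 - 6) - 748 = -6*3*sqrt(6)*(-15) - 748 = -(-270)*sqrt(6) - 748 = 270*sqrt(6) - 748 = -748 + 270*sqrt(6)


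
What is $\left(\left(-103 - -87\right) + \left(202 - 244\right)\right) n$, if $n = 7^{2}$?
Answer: $-2842$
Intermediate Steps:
$n = 49$
$\left(\left(-103 - -87\right) + \left(202 - 244\right)\right) n = \left(\left(-103 - -87\right) + \left(202 - 244\right)\right) 49 = \left(\left(-103 + 87\right) + \left(202 - 244\right)\right) 49 = \left(-16 - 42\right) 49 = \left(-58\right) 49 = -2842$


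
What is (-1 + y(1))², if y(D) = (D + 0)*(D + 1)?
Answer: 1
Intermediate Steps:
y(D) = D*(1 + D)
(-1 + y(1))² = (-1 + 1*(1 + 1))² = (-1 + 1*2)² = (-1 + 2)² = 1² = 1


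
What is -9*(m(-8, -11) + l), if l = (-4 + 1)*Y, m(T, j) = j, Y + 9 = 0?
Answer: -144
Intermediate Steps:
Y = -9 (Y = -9 + 0 = -9)
l = 27 (l = (-4 + 1)*(-9) = -3*(-9) = 27)
-9*(m(-8, -11) + l) = -9*(-11 + 27) = -9*16 = -144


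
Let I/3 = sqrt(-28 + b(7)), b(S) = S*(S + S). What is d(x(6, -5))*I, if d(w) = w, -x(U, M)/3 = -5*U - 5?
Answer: 315*sqrt(70) ≈ 2635.5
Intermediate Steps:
b(S) = 2*S**2 (b(S) = S*(2*S) = 2*S**2)
x(U, M) = 15 + 15*U (x(U, M) = -3*(-5*U - 5) = -3*(-5 - 5*U) = 15 + 15*U)
I = 3*sqrt(70) (I = 3*sqrt(-28 + 2*7**2) = 3*sqrt(-28 + 2*49) = 3*sqrt(-28 + 98) = 3*sqrt(70) ≈ 25.100)
d(x(6, -5))*I = (15 + 15*6)*(3*sqrt(70)) = (15 + 90)*(3*sqrt(70)) = 105*(3*sqrt(70)) = 315*sqrt(70)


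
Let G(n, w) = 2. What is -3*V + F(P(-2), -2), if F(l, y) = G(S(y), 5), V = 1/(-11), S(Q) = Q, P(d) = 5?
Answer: 25/11 ≈ 2.2727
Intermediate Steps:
V = -1/11 ≈ -0.090909
F(l, y) = 2
-3*V + F(P(-2), -2) = -3*(-1/11) + 2 = 3/11 + 2 = 25/11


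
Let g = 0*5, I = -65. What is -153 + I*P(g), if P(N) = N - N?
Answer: -153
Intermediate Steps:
g = 0
P(N) = 0
-153 + I*P(g) = -153 - 65*0 = -153 + 0 = -153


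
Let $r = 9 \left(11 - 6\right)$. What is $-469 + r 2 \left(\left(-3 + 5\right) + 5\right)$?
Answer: $161$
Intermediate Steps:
$r = 45$ ($r = 9 \cdot 5 = 45$)
$-469 + r 2 \left(\left(-3 + 5\right) + 5\right) = -469 + 45 \cdot 2 \left(\left(-3 + 5\right) + 5\right) = -469 + 45 \cdot 2 \left(2 + 5\right) = -469 + 45 \cdot 2 \cdot 7 = -469 + 45 \cdot 14 = -469 + 630 = 161$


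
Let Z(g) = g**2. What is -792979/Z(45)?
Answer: -792979/2025 ≈ -391.59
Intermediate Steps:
-792979/Z(45) = -792979/(45**2) = -792979/2025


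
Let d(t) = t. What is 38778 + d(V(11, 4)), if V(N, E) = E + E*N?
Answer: 38826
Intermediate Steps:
38778 + d(V(11, 4)) = 38778 + 4*(1 + 11) = 38778 + 4*12 = 38778 + 48 = 38826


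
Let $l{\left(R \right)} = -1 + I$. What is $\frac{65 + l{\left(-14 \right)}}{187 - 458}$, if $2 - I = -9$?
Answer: $- \frac{75}{271} \approx -0.27675$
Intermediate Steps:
$I = 11$ ($I = 2 - -9 = 2 + 9 = 11$)
$l{\left(R \right)} = 10$ ($l{\left(R \right)} = -1 + 11 = 10$)
$\frac{65 + l{\left(-14 \right)}}{187 - 458} = \frac{65 + 10}{187 - 458} = \frac{75}{-271} = 75 \left(- \frac{1}{271}\right) = - \frac{75}{271}$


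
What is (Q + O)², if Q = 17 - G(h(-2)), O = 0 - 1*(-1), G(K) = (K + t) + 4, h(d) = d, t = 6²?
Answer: 400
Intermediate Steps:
t = 36
G(K) = 40 + K (G(K) = (K + 36) + 4 = (36 + K) + 4 = 40 + K)
O = 1 (O = 0 + 1 = 1)
Q = -21 (Q = 17 - (40 - 2) = 17 - 1*38 = 17 - 38 = -21)
(Q + O)² = (-21 + 1)² = (-20)² = 400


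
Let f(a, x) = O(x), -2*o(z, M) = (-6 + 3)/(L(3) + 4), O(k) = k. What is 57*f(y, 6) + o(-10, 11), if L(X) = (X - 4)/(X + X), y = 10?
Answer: 7875/23 ≈ 342.39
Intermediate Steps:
L(X) = (-4 + X)/(2*X) (L(X) = (-4 + X)/((2*X)) = (-4 + X)*(1/(2*X)) = (-4 + X)/(2*X))
o(z, M) = 9/23 (o(z, M) = -(-6 + 3)/(2*((1/2)*(-4 + 3)/3 + 4)) = -(-3)/(2*((1/2)*(1/3)*(-1) + 4)) = -(-3)/(2*(-1/6 + 4)) = -(-3)/(2*23/6) = -(-3)*6/(2*23) = -1/2*(-18/23) = 9/23)
f(a, x) = x
57*f(y, 6) + o(-10, 11) = 57*6 + 9/23 = 342 + 9/23 = 7875/23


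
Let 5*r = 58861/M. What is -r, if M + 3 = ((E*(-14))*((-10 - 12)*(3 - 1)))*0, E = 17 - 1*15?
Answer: 58861/15 ≈ 3924.1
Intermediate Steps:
E = 2 (E = 17 - 15 = 2)
M = -3 (M = -3 + ((2*(-14))*((-10 - 12)*(3 - 1)))*0 = -3 - (-616)*2*0 = -3 - 28*(-44)*0 = -3 + 1232*0 = -3 + 0 = -3)
r = -58861/15 (r = (58861/(-3))/5 = (58861*(-⅓))/5 = (⅕)*(-58861/3) = -58861/15 ≈ -3924.1)
-r = -1*(-58861/15) = 58861/15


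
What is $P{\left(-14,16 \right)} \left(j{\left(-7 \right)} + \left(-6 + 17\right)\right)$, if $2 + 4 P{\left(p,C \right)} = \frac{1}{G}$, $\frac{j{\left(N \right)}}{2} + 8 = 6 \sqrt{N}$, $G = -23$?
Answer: $\frac{235}{92} - \frac{141 i \sqrt{7}}{23} \approx 2.5543 - 16.22 i$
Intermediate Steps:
$j{\left(N \right)} = -16 + 12 \sqrt{N}$ ($j{\left(N \right)} = -16 + 2 \cdot 6 \sqrt{N} = -16 + 12 \sqrt{N}$)
$P{\left(p,C \right)} = - \frac{47}{92}$ ($P{\left(p,C \right)} = - \frac{1}{2} + \frac{1}{4 \left(-23\right)} = - \frac{1}{2} + \frac{1}{4} \left(- \frac{1}{23}\right) = - \frac{1}{2} - \frac{1}{92} = - \frac{47}{92}$)
$P{\left(-14,16 \right)} \left(j{\left(-7 \right)} + \left(-6 + 17\right)\right) = - \frac{47 \left(\left(-16 + 12 \sqrt{-7}\right) + \left(-6 + 17\right)\right)}{92} = - \frac{47 \left(\left(-16 + 12 i \sqrt{7}\right) + 11\right)}{92} = - \frac{47 \left(-5 + 12 i \sqrt{7}\right)}{92} = \frac{235}{92} - \frac{141 i \sqrt{7}}{23}$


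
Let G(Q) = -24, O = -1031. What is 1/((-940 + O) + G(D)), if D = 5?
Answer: -1/1995 ≈ -0.00050125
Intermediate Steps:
1/((-940 + O) + G(D)) = 1/((-940 - 1031) - 24) = 1/(-1971 - 24) = 1/(-1995) = -1/1995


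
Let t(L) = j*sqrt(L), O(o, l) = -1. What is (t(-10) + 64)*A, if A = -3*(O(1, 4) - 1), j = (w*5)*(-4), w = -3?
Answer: 384 + 360*I*sqrt(10) ≈ 384.0 + 1138.4*I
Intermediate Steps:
j = 60 (j = -3*5*(-4) = -15*(-4) = 60)
t(L) = 60*sqrt(L)
A = 6 (A = -3*(-1 - 1) = -3*(-2) = 6)
(t(-10) + 64)*A = (60*sqrt(-10) + 64)*6 = (60*(I*sqrt(10)) + 64)*6 = (60*I*sqrt(10) + 64)*6 = (64 + 60*I*sqrt(10))*6 = 384 + 360*I*sqrt(10)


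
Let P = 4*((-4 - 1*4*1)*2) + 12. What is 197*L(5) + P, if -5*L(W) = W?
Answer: -249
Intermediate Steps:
L(W) = -W/5
P = -52 (P = 4*((-4 - 4*1)*2) + 12 = 4*((-4 - 4)*2) + 12 = 4*(-8*2) + 12 = 4*(-16) + 12 = -64 + 12 = -52)
197*L(5) + P = 197*(-⅕*5) - 52 = 197*(-1) - 52 = -197 - 52 = -249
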